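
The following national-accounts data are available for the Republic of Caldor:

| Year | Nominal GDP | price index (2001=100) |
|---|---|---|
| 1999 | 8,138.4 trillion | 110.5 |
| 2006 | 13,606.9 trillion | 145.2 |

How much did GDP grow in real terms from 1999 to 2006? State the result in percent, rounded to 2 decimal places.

27.24%

Deflate each year: 1999 → 8138.4/1.105 = 7365.07; 2006 → 13606.9/1.452 = 9371.14.
So real GDP changed by 9371.14/7365.07 − 1 = 0.2724, i.e. 27.24%.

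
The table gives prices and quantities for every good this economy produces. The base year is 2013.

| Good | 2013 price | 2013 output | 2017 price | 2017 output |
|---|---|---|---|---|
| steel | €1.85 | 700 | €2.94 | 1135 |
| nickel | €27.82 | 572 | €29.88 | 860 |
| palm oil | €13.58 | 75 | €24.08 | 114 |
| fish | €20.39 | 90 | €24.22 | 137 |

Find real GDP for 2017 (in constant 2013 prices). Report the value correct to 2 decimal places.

Real GDP 2017 = Σ (p_2013 × q_2017) = 1.85·1135 + 27.82·860 + 13.58·114 + 20.39·137 = 30366.50.

€30366.50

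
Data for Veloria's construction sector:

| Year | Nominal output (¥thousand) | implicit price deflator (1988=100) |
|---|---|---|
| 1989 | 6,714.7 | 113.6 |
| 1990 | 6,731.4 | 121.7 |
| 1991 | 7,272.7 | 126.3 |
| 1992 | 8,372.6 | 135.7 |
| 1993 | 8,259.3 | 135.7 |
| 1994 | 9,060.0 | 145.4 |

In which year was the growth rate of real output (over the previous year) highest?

1992

1990: real = 6731.4/1.217 = 5531.14; growth vs 1989 (5910.83) = -6.42%.
1991: real = 7272.7/1.263 = 5758.27; growth vs 1990 (5531.14) = 4.11%.
1992: real = 8372.6/1.357 = 6169.93; growth vs 1991 (5758.27) = 7.15%.
1993: real = 8259.3/1.357 = 6086.44; growth vs 1992 (6169.93) = -1.35%.
1994: real = 9060.0/1.454 = 6231.09; growth vs 1993 (6086.44) = 2.38%.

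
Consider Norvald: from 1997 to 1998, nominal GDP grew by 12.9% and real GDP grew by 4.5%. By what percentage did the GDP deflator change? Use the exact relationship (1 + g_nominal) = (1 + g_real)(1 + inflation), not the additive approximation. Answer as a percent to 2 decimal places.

(1 + g_nom) = (1 + g_real)(1 + π), so π = 1.1290 / 1.0450 − 1 = 0.08038.

8.04%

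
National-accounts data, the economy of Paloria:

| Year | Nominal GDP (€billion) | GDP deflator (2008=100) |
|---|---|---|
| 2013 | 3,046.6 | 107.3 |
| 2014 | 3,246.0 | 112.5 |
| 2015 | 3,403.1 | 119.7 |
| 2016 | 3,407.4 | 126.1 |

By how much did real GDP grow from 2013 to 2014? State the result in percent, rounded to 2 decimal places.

1.62%

Real GDP 2013 = 3046.6/1.073 = 2839.33.
Real GDP 2014 = 3246.0/1.125 = 2885.33.
Change = 2885.33/2839.33 − 1 = 0.0162.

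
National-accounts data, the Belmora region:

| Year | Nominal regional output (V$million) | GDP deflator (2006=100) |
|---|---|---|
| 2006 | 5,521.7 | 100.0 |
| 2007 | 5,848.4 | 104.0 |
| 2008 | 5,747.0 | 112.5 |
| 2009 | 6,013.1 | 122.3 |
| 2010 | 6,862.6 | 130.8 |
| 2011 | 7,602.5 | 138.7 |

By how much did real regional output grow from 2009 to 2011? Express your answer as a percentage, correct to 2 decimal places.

Real regional output 2009 = 6013.1/1.223 = 4916.68.
Real regional output 2011 = 7602.5/1.387 = 5481.25.
Change = 5481.25/4916.68 − 1 = 0.1148.

11.48%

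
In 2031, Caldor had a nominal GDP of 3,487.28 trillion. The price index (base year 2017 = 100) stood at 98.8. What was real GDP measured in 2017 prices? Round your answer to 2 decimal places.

Real GDP = Nominal / (price index/100) = 3487.28 / 0.988 = 3529.64.

3,529.64 trillion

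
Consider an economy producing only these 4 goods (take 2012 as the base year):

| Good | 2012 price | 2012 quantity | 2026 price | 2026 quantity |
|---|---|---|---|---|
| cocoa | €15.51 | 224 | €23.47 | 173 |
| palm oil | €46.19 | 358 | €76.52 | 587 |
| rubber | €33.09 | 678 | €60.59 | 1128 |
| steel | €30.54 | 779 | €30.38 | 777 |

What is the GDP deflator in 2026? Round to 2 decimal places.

Nominal GDP 2026 = 23.47·173 + 76.52·587 + 60.59·1128 + 30.38·777 = 140928.33.
Real GDP 2026 (at 2012 prices) = 15.51·173 + 46.19·587 + 33.09·1128 + 30.54·777 = 90851.86.
Deflator = Nominal/Real × 100 = 140928.33/90851.86 × 100 = 155.119.

155.12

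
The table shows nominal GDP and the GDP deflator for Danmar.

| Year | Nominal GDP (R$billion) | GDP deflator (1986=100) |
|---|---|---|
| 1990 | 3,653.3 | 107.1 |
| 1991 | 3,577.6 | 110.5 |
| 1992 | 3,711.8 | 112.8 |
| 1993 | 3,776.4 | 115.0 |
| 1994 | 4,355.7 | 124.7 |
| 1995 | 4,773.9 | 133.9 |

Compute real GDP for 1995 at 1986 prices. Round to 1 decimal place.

Real GDP 1995 = 4773.9 / 1.339 = 3565.27.

R$3,565.3 billion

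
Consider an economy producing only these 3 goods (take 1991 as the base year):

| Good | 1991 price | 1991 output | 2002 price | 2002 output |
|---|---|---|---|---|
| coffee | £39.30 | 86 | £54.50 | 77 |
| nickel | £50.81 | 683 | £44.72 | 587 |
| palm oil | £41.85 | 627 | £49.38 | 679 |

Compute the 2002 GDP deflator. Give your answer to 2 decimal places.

Nominal GDP 2002 = 54.50·77 + 44.72·587 + 49.38·679 = 63976.16.
Real GDP 2002 (at 1991 prices) = 39.30·77 + 50.81·587 + 41.85·679 = 61267.72.
Deflator = Nominal/Real × 100 = 63976.16/61267.72 × 100 = 104.421.

104.42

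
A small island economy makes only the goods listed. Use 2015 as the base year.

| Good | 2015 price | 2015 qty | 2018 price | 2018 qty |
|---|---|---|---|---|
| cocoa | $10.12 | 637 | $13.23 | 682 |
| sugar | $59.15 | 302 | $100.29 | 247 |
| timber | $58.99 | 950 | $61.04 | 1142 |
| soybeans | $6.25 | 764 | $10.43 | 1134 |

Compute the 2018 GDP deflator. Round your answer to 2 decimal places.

Nominal GDP 2018 = 13.23·682 + 100.29·247 + 61.04·1142 + 10.43·1134 = 115329.79.
Real GDP 2018 (at 2015 prices) = 10.12·682 + 59.15·247 + 58.99·1142 + 6.25·1134 = 95965.97.
Deflator = Nominal/Real × 100 = 115329.79/95965.97 × 100 = 120.178.

120.18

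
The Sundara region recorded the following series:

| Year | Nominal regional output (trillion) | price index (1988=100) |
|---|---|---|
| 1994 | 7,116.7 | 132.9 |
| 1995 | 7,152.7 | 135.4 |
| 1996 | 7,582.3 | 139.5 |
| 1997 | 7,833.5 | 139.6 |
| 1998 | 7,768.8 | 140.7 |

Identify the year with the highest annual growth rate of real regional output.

1997

1995: real = 7152.7/1.354 = 5282.64; growth vs 1994 (5354.93) = -1.35%.
1996: real = 7582.3/1.395 = 5435.34; growth vs 1995 (5282.64) = 2.89%.
1997: real = 7833.5/1.396 = 5611.39; growth vs 1996 (5435.34) = 3.24%.
1998: real = 7768.8/1.407 = 5521.54; growth vs 1997 (5611.39) = -1.60%.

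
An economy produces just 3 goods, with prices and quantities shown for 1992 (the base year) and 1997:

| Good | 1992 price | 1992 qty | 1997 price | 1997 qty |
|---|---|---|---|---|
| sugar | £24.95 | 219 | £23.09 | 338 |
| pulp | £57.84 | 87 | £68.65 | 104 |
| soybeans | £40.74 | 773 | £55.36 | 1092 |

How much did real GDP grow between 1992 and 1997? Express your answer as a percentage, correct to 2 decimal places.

40.36%

Real GDP 1992 = Nominal GDP 1992 = 24.95·219 + 57.84·87 + 40.74·773 = 41988.15.
Real GDP 1997 (at 1992 prices) = 24.95·338 + 57.84·104 + 40.74·1092 = 58936.54.
Real growth = 58936.54/41988.15 − 1 = 0.4036.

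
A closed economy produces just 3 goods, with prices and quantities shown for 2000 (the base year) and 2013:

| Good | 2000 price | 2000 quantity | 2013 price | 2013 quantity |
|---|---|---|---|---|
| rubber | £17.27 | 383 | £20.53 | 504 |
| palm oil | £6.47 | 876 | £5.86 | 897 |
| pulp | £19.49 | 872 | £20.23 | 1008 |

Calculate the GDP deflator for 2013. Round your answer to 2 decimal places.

Nominal GDP 2013 = 20.53·504 + 5.86·897 + 20.23·1008 = 35995.38.
Real GDP 2013 (at 2000 prices) = 17.27·504 + 6.47·897 + 19.49·1008 = 34153.59.
Deflator = Nominal/Real × 100 = 35995.38/34153.59 × 100 = 105.393.

105.39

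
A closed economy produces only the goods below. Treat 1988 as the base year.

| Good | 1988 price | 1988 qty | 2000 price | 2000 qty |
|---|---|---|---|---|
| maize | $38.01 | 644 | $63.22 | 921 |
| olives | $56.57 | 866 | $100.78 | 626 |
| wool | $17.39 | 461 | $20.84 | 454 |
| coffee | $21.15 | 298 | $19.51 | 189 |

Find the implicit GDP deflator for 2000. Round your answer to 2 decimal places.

Nominal GDP 2000 = 63.22·921 + 100.78·626 + 20.84·454 + 19.51·189 = 134462.65.
Real GDP 2000 (at 1988 prices) = 38.01·921 + 56.57·626 + 17.39·454 + 21.15·189 = 82312.44.
Deflator = Nominal/Real × 100 = 134462.65/82312.44 × 100 = 163.356.

163.36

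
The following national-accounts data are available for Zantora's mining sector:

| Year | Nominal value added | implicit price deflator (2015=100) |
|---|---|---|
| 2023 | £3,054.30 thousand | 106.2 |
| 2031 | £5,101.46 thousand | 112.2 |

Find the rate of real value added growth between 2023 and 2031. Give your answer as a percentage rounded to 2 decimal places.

Real value added 2023 = 3054.30 / 1.062 = 2875.99.
Real value added 2031 = 5101.46 / 1.122 = 4546.76.
Real growth = 4546.76 / 2875.99 − 1 = 0.5809.

58.09%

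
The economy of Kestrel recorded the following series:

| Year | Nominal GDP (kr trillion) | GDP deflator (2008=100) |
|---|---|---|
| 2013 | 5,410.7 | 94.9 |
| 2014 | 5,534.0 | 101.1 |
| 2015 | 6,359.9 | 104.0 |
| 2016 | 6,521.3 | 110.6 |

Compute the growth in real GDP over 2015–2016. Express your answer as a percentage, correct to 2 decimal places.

Real GDP 2015 = 6359.9/1.040 = 6115.29.
Real GDP 2016 = 6521.3/1.106 = 5896.29.
Change = 5896.29/6115.29 − 1 = -0.0358.

-3.58%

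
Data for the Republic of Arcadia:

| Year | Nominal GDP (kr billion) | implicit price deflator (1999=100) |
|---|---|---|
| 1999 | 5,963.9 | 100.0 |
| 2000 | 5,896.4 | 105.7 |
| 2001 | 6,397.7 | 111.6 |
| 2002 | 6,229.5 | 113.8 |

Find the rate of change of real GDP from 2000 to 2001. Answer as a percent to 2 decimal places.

Real GDP 2000 = 5896.4/1.057 = 5578.43.
Real GDP 2001 = 6397.7/1.116 = 5732.71.
Change = 5732.71/5578.43 − 1 = 0.0277.

2.77%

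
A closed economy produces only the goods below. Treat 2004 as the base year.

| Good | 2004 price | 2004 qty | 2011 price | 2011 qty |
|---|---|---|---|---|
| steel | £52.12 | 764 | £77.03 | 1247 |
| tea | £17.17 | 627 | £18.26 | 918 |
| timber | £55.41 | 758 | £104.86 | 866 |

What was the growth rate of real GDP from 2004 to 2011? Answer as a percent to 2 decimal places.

39.05%

Real GDP 2004 = Nominal GDP 2004 = 52.12·764 + 17.17·627 + 55.41·758 = 92586.05.
Real GDP 2011 (at 2004 prices) = 52.12·1247 + 17.17·918 + 55.41·866 = 128740.76.
Real growth = 128740.76/92586.05 − 1 = 0.3905.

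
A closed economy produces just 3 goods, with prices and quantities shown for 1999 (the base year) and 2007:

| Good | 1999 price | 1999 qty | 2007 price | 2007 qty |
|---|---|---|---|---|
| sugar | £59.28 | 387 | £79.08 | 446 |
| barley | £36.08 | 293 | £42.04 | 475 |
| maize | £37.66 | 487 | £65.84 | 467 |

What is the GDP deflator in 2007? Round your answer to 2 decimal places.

140.58

Nominal GDP 2007 = 79.08·446 + 42.04·475 + 65.84·467 = 85985.96.
Real GDP 2007 (at 1999 prices) = 59.28·446 + 36.08·475 + 37.66·467 = 61164.10.
Deflator = Nominal/Real × 100 = 85985.96/61164.10 × 100 = 140.582.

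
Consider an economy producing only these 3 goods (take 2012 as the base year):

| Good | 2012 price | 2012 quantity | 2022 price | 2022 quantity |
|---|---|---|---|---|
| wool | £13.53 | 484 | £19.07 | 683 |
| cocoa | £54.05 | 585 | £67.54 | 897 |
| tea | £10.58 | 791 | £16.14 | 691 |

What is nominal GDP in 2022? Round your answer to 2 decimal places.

Nominal GDP 2022 = Σ (p_2022 × q_2022) = 19.07·683 + 67.54·897 + 16.14·691 = 84760.93.

£84760.93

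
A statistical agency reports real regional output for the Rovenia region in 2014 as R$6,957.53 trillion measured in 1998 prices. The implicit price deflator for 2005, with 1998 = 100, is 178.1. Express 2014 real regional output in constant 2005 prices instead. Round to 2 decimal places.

R$12,391.36 trillion

Real regional output in 2005 prices = Real regional output in 1998 prices × (P_2005/P_1998) = 6957.53 × 1.781 = 12391.36.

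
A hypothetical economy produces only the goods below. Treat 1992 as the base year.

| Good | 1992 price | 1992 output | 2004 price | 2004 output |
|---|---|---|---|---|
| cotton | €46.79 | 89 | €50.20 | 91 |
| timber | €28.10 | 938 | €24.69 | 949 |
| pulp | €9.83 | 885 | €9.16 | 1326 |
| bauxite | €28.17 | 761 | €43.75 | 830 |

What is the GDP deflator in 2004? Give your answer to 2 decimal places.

Nominal GDP 2004 = 50.20·91 + 24.69·949 + 9.16·1326 + 43.75·830 = 76457.67.
Real GDP 2004 (at 1992 prices) = 46.79·91 + 28.10·949 + 9.83·1326 + 28.17·830 = 67340.47.
Deflator = Nominal/Real × 100 = 76457.67/67340.47 × 100 = 113.539.

113.54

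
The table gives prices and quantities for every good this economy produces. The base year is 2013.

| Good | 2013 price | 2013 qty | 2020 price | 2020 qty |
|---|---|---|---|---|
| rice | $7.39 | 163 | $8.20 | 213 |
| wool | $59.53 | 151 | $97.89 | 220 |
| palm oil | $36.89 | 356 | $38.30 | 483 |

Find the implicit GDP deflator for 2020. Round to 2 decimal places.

Nominal GDP 2020 = 8.20·213 + 97.89·220 + 38.30·483 = 41781.30.
Real GDP 2020 (at 2013 prices) = 7.39·213 + 59.53·220 + 36.89·483 = 32488.54.
Deflator = Nominal/Real × 100 = 41781.30/32488.54 × 100 = 128.603.

128.60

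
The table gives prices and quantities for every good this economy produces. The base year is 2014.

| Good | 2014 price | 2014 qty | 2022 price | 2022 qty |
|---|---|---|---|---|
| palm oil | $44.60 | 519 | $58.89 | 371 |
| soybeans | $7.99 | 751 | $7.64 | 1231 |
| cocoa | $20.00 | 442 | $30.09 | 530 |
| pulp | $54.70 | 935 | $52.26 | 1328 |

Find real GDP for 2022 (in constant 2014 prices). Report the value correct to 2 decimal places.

$109623.89

Real GDP 2022 = Σ (p_2014 × q_2022) = 44.60·371 + 7.99·1231 + 20.00·530 + 54.70·1328 = 109623.89.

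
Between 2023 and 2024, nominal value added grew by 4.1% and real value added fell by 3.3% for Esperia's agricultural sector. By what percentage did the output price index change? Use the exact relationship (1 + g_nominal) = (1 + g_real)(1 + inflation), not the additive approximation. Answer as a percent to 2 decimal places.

(1 + g_nom) = (1 + g_real)(1 + π), so π = 1.0410 / 0.9670 − 1 = 0.07653.

7.65%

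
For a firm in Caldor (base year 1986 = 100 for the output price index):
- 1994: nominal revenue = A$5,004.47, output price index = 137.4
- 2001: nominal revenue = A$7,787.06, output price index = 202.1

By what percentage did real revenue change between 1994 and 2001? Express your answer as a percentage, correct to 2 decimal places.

Deflate each year: 1994 → 5004.47/1.374 = 3642.26; 2001 → 7787.06/2.021 = 3853.07.
So real revenue changed by 3853.07/3642.26 − 1 = 0.0579, i.e. 5.79%.

5.79%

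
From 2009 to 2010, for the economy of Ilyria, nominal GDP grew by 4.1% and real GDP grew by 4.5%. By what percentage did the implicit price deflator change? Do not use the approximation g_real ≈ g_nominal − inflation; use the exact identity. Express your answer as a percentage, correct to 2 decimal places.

-0.38%

(1 + g_nom) = (1 + g_real)(1 + π), so π = 1.0410 / 1.0450 − 1 = -0.00383.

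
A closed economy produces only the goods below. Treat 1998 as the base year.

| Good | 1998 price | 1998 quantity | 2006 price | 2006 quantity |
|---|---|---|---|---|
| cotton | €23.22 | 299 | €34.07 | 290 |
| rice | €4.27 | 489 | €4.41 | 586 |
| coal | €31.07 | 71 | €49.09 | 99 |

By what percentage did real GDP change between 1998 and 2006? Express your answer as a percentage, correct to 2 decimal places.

Real GDP 1998 = Nominal GDP 1998 = 23.22·299 + 4.27·489 + 31.07·71 = 11236.78.
Real GDP 2006 (at 1998 prices) = 23.22·290 + 4.27·586 + 31.07·99 = 12311.95.
Real growth = 12311.95/11236.78 − 1 = 0.0957.

9.57%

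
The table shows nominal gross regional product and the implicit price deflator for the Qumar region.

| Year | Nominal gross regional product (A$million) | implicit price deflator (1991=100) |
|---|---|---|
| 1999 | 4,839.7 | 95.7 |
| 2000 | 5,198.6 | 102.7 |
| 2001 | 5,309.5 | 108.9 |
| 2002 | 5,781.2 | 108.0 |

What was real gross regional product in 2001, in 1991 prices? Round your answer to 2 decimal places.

Real gross regional product 2001 = 5309.5 / 1.089 = 4875.57.

A$4,875.57 million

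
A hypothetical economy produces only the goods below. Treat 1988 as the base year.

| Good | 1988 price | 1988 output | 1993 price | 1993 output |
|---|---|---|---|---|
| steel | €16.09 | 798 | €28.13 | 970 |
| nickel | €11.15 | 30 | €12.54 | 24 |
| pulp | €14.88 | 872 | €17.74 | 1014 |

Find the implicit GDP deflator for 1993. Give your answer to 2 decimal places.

147.19

Nominal GDP 1993 = 28.13·970 + 12.54·24 + 17.74·1014 = 45575.42.
Real GDP 1993 (at 1988 prices) = 16.09·970 + 11.15·24 + 14.88·1014 = 30963.22.
Deflator = Nominal/Real × 100 = 45575.42/30963.22 × 100 = 147.192.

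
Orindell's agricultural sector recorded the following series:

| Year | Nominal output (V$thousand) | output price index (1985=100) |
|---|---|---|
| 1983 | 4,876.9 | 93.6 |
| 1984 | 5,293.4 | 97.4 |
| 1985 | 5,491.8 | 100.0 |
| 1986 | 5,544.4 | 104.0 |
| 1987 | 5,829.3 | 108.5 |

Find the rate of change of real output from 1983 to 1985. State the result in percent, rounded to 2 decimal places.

Real output 1983 = 4876.9/0.936 = 5210.36.
Real output 1985 = 5491.8/1.000 = 5491.80.
Change = 5491.80/5210.36 − 1 = 0.0540.

5.40%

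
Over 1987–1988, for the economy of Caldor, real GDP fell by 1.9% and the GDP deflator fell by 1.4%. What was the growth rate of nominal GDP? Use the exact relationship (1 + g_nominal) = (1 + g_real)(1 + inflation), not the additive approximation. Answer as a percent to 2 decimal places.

(1 + g_nom) = (1 + g_real)(1 + π) = 0.9810 × 0.9860 = 0.96727.

-3.27%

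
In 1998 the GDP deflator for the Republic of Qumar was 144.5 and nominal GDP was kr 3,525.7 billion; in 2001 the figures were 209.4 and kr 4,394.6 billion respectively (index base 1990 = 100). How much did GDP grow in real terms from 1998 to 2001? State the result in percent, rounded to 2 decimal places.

Real GDP 1998 = 3525.7 / 1.445 = 2439.93.
Real GDP 2001 = 4394.6 / 2.094 = 2098.66.
Real growth = 2098.66 / 2439.93 − 1 = -0.1399.

-13.99%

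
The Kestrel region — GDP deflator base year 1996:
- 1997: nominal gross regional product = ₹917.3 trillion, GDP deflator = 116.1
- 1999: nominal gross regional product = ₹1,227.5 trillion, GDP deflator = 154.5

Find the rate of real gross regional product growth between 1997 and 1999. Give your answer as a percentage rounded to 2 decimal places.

Deflate each year: 1997 → 917.3/1.161 = 790.09; 1999 → 1227.5/1.545 = 794.50.
So real gross regional product changed by 794.50/790.09 − 1 = 0.0056, i.e. 0.56%.

0.56%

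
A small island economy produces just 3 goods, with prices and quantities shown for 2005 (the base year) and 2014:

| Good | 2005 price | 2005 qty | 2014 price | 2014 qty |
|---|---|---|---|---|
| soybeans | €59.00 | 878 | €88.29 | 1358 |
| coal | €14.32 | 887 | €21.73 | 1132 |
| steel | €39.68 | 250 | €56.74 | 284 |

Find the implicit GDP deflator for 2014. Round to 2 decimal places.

149.26

Nominal GDP 2014 = 88.29·1358 + 21.73·1132 + 56.74·284 = 160610.34.
Real GDP 2014 (at 2005 prices) = 59.00·1358 + 14.32·1132 + 39.68·284 = 107601.36.
Deflator = Nominal/Real × 100 = 160610.34/107601.36 × 100 = 149.264.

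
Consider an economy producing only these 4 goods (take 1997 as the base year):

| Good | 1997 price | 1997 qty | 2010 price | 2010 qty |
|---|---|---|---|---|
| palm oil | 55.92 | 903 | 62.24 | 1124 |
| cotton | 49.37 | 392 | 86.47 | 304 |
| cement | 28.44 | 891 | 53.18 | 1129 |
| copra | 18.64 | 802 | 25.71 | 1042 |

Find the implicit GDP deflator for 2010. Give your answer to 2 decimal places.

141.49

Nominal GDP 2010 = 62.24·1124 + 86.47·304 + 53.18·1129 + 25.71·1042 = 183074.68.
Real GDP 2010 (at 1997 prices) = 55.92·1124 + 49.37·304 + 28.44·1129 + 18.64·1042 = 129394.20.
Deflator = Nominal/Real × 100 = 183074.68/129394.20 × 100 = 141.486.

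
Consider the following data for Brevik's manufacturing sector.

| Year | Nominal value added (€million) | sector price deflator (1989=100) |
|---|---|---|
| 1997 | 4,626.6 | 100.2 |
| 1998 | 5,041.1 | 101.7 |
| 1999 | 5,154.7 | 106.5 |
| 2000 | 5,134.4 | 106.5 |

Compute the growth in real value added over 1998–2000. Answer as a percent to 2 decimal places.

-2.74%

Real value added 1998 = 5041.1/1.017 = 4956.83.
Real value added 2000 = 5134.4/1.065 = 4821.03.
Change = 4821.03/4956.83 − 1 = -0.0274.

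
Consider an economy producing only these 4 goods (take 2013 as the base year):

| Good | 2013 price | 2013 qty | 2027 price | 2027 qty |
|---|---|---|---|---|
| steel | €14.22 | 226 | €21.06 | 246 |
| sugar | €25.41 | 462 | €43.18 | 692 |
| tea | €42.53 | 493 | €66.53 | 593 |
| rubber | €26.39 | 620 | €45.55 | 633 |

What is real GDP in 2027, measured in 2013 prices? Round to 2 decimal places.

€63007.00

Real GDP 2027 = Σ (p_2013 × q_2027) = 14.22·246 + 25.41·692 + 42.53·593 + 26.39·633 = 63007.00.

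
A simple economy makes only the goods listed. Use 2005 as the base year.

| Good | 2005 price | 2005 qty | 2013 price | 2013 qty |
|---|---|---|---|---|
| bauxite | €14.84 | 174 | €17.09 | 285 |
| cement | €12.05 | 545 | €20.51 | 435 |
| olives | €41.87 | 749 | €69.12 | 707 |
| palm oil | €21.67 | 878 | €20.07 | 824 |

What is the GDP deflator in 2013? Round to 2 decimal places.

139.12

Nominal GDP 2013 = 17.09·285 + 20.51·435 + 69.12·707 + 20.07·824 = 79198.02.
Real GDP 2013 (at 2005 prices) = 14.84·285 + 12.05·435 + 41.87·707 + 21.67·824 = 56929.32.
Deflator = Nominal/Real × 100 = 79198.02/56929.32 × 100 = 139.116.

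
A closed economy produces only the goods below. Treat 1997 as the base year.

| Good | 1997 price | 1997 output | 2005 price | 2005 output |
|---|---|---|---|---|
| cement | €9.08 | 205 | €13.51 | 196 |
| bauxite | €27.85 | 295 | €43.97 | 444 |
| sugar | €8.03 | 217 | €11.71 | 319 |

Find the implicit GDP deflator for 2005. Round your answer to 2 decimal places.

155.06

Nominal GDP 2005 = 13.51·196 + 43.97·444 + 11.71·319 = 25906.13.
Real GDP 2005 (at 1997 prices) = 9.08·196 + 27.85·444 + 8.03·319 = 16706.65.
Deflator = Nominal/Real × 100 = 25906.13/16706.65 × 100 = 155.065.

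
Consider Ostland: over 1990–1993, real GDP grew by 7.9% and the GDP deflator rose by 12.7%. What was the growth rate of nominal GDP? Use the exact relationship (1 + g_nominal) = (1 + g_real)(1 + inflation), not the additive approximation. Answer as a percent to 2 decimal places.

(1 + g_nom) = (1 + g_real)(1 + π) = 1.0790 × 1.1270 = 1.21603.

21.60%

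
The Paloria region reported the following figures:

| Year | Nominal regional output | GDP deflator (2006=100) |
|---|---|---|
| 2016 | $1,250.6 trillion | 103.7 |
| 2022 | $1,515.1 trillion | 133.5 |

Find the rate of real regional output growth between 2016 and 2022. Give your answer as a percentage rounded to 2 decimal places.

Real regional output 2016 = 1250.6 / 1.037 = 1205.98.
Real regional output 2022 = 1515.1 / 1.335 = 1134.91.
Real growth = 1134.91 / 1205.98 − 1 = -0.0589.

-5.89%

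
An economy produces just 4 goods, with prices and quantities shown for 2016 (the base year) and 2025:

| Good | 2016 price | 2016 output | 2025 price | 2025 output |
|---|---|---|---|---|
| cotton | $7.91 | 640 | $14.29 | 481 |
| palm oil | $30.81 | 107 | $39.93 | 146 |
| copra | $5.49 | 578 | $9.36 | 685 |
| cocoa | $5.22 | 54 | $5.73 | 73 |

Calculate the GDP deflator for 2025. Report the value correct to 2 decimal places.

Nominal GDP 2025 = 14.29·481 + 39.93·146 + 9.36·685 + 5.73·73 = 19533.16.
Real GDP 2025 (at 2016 prices) = 7.91·481 + 30.81·146 + 5.49·685 + 5.22·73 = 12444.68.
Deflator = Nominal/Real × 100 = 19533.16/12444.68 × 100 = 156.960.

156.96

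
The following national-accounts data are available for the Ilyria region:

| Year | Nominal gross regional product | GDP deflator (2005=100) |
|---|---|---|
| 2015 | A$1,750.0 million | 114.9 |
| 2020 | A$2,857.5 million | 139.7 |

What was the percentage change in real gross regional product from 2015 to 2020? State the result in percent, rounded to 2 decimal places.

Real gross regional product 2015 = 1750.0 / 1.149 = 1523.06.
Real gross regional product 2020 = 2857.5 / 1.397 = 2045.45.
Real growth = 2045.45 / 1523.06 − 1 = 0.3430.

34.30%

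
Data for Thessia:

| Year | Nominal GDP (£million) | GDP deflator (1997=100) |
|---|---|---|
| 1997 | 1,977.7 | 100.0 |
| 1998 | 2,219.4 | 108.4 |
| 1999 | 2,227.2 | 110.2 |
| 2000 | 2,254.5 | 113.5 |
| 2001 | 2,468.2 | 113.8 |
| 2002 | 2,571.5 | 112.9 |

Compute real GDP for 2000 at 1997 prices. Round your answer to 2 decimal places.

Real GDP 2000 = 2254.5 / 1.135 = 1986.34.

£1,986.34 million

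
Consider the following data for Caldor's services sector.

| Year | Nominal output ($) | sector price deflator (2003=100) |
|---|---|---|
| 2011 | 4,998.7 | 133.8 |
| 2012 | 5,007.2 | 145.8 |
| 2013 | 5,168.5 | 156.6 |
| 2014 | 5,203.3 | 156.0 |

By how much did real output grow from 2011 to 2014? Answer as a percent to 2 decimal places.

-10.72%

Real output 2011 = 4998.7/1.338 = 3735.95.
Real output 2014 = 5203.3/1.560 = 3335.45.
Change = 3335.45/3735.95 − 1 = -0.1072.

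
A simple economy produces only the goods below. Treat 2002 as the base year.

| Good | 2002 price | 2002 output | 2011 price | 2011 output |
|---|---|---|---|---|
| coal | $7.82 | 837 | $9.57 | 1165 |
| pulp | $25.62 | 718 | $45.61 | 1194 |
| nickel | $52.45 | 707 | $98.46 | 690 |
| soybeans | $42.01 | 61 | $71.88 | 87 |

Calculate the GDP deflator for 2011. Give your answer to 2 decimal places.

Nominal GDP 2011 = 9.57·1165 + 45.61·1194 + 98.46·690 + 71.88·87 = 139798.35.
Real GDP 2011 (at 2002 prices) = 7.82·1165 + 25.62·1194 + 52.45·690 + 42.01·87 = 79545.95.
Deflator = Nominal/Real × 100 = 139798.35/79545.95 × 100 = 175.745.

175.75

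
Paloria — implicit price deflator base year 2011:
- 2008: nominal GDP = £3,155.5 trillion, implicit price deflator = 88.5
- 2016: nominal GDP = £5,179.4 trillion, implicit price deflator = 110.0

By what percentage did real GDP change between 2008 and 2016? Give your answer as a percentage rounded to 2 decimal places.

Real GDP 2008 = 3155.5 / 0.885 = 3565.54.
Real GDP 2016 = 5179.4 / 1.100 = 4708.55.
Real growth = 4708.55 / 3565.54 − 1 = 0.3206.

32.06%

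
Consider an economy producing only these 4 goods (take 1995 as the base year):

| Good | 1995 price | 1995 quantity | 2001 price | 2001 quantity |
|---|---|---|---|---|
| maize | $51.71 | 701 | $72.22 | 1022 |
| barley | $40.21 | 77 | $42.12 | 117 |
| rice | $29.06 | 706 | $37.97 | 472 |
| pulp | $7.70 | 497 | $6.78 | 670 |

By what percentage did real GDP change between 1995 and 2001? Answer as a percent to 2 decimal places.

Real GDP 1995 = Nominal GDP 1995 = 51.71·701 + 40.21·77 + 29.06·706 + 7.70·497 = 63688.14.
Real GDP 2001 (at 1995 prices) = 51.71·1022 + 40.21·117 + 29.06·472 + 7.70·670 = 76427.51.
Real growth = 76427.51/63688.14 − 1 = 0.2000.

20.00%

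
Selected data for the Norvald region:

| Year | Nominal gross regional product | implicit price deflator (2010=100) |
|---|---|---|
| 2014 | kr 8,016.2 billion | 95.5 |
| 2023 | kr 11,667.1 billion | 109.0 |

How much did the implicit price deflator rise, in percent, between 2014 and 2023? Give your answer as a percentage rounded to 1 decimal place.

Price-level change = 109.0 / 95.5 − 1 = 0.1414.

14.1%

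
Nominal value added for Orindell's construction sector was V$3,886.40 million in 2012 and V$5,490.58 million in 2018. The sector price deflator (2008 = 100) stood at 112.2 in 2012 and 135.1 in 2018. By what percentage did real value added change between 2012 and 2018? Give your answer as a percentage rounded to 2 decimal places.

17.33%

Deflate each year: 2012 → 3886.40/1.122 = 3463.81; 2018 → 5490.58/1.351 = 4064.09.
So real value added changed by 4064.09/3463.81 − 1 = 0.1733, i.e. 17.33%.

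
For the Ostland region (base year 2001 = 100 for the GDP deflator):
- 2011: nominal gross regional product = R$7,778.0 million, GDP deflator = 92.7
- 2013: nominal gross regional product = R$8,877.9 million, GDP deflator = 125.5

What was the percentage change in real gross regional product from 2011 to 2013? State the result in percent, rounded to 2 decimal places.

Deflate each year: 2011 → 7778.0/0.927 = 8390.51; 2013 → 8877.9/1.255 = 7074.02.
So real gross regional product changed by 7074.02/8390.51 − 1 = -0.1569, i.e. -15.69%.

-15.69%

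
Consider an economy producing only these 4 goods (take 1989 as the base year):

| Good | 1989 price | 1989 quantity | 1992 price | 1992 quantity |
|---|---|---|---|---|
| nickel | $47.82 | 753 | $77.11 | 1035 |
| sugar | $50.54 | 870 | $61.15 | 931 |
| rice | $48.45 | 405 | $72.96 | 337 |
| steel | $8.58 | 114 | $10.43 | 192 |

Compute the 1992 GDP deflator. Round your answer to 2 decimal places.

142.62

Nominal GDP 1992 = 77.11·1035 + 61.15·931 + 72.96·337 + 10.43·192 = 163329.58.
Real GDP 1992 (at 1989 prices) = 47.82·1035 + 50.54·931 + 48.45·337 + 8.58·192 = 114521.45.
Deflator = Nominal/Real × 100 = 163329.58/114521.45 × 100 = 142.619.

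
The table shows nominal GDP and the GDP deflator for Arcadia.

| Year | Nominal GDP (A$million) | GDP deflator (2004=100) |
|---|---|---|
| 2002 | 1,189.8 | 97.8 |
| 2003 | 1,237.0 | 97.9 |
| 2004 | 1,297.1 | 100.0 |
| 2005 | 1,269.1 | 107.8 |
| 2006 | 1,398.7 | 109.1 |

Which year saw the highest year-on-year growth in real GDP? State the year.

2006

2003: real = 1237.0/0.979 = 1263.53; growth vs 2002 (1216.56) = 3.86%.
2004: real = 1297.1/1.000 = 1297.10; growth vs 2003 (1263.53) = 2.66%.
2005: real = 1269.1/1.078 = 1177.27; growth vs 2004 (1297.10) = -9.24%.
2006: real = 1398.7/1.091 = 1282.03; growth vs 2005 (1177.27) = 8.90%.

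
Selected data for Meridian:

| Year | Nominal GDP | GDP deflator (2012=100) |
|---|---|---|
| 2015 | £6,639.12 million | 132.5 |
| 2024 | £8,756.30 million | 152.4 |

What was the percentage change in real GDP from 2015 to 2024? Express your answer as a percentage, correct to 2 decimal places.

Real GDP 2015 = 6639.12 / 1.325 = 5010.66.
Real GDP 2024 = 8756.30 / 1.524 = 5745.60.
Real growth = 5745.60 / 5010.66 − 1 = 0.1467.

14.67%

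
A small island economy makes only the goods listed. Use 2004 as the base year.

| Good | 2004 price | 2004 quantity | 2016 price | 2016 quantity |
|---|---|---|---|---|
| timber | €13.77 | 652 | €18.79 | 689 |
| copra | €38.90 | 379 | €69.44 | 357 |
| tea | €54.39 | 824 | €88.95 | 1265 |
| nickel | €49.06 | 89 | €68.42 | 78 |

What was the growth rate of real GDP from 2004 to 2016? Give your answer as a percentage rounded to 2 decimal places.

Real GDP 2004 = Nominal GDP 2004 = 13.77·652 + 38.90·379 + 54.39·824 + 49.06·89 = 72904.84.
Real GDP 2016 (at 2004 prices) = 13.77·689 + 38.90·357 + 54.39·1265 + 49.06·78 = 96004.86.
Real growth = 96004.86/72904.84 − 1 = 0.3169.

31.69%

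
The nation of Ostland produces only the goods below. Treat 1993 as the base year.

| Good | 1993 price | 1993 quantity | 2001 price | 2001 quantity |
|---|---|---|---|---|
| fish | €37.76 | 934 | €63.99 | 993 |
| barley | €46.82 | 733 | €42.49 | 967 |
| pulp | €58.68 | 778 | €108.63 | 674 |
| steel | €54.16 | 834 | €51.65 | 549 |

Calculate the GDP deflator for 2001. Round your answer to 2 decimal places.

135.61

Nominal GDP 2001 = 63.99·993 + 42.49·967 + 108.63·674 + 51.65·549 = 206202.37.
Real GDP 2001 (at 1993 prices) = 37.76·993 + 46.82·967 + 58.68·674 + 54.16·549 = 152054.78.
Deflator = Nominal/Real × 100 = 206202.37/152054.78 × 100 = 135.611.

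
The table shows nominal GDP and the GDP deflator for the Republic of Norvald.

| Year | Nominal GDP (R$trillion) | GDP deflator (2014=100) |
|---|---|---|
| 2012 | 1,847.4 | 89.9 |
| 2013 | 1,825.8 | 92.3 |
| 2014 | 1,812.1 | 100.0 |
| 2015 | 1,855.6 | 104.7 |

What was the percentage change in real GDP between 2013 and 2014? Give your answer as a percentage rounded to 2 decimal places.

-8.39%

Real GDP 2013 = 1825.8/0.923 = 1978.11.
Real GDP 2014 = 1812.1/1.000 = 1812.10.
Change = 1812.10/1978.11 − 1 = -0.0839.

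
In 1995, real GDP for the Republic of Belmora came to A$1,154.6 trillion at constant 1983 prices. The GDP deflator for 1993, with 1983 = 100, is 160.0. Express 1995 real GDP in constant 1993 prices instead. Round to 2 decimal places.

Real GDP in 1993 prices = Real GDP in 1983 prices × (P_1993/P_1983) = 1154.6 × 1.600 = 1847.36.

A$1,847.36 trillion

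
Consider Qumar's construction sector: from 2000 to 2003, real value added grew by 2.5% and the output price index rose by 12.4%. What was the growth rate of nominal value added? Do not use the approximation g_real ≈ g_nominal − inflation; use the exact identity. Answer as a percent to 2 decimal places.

(1 + g_nom) = (1 + g_real)(1 + π) = 1.0250 × 1.1240 = 1.15210.

15.21%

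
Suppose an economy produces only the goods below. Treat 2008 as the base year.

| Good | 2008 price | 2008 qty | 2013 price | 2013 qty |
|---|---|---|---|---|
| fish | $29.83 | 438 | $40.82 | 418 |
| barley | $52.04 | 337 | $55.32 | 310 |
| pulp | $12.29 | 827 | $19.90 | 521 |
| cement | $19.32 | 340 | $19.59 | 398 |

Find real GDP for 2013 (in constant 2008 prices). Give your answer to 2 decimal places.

Real GDP 2013 = Σ (p_2008 × q_2013) = 29.83·418 + 52.04·310 + 12.29·521 + 19.32·398 = 42693.79.

$42693.79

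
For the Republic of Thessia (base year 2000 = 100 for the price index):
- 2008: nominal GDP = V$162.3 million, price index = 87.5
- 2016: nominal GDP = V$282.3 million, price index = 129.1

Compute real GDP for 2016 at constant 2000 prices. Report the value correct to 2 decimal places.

Real GDP = Nominal / (price index/100) = 282.3 / 1.291 = 218.67.

V$218.67 million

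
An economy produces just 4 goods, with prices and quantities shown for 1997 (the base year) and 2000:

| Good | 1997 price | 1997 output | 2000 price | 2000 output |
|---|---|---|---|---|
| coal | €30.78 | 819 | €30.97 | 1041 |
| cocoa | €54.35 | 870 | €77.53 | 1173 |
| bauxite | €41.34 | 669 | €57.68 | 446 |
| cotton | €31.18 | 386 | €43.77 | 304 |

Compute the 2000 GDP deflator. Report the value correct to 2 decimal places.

131.12

Nominal GDP 2000 = 30.97·1041 + 77.53·1173 + 57.68·446 + 43.77·304 = 162213.82.
Real GDP 2000 (at 1997 prices) = 30.78·1041 + 54.35·1173 + 41.34·446 + 31.18·304 = 123710.89.
Deflator = Nominal/Real × 100 = 162213.82/123710.89 × 100 = 131.123.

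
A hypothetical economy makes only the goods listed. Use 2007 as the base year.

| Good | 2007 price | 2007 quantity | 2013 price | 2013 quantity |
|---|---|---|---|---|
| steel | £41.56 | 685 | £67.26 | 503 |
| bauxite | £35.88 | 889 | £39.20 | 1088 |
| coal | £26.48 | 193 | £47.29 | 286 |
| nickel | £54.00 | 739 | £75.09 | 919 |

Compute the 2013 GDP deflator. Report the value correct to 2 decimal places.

135.75

Nominal GDP 2013 = 67.26·503 + 39.20·1088 + 47.29·286 + 75.09·919 = 159014.03.
Real GDP 2013 (at 2007 prices) = 41.56·503 + 35.88·1088 + 26.48·286 + 54.00·919 = 117141.40.
Deflator = Nominal/Real × 100 = 159014.03/117141.40 × 100 = 135.745.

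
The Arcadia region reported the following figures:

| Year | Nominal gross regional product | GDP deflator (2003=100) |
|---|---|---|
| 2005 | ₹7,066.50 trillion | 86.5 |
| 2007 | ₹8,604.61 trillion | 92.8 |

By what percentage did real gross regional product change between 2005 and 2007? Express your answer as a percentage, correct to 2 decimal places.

13.50%

Deflate each year: 2005 → 7066.50/0.865 = 8169.36; 2007 → 8604.61/0.928 = 9272.21.
So real gross regional product changed by 9272.21/8169.36 − 1 = 0.1350, i.e. 13.50%.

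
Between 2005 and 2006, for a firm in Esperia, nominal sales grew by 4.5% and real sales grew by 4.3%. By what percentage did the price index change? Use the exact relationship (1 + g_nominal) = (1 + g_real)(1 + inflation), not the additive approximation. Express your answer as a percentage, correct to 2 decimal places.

0.19%

(1 + g_nom) = (1 + g_real)(1 + π), so π = 1.0450 / 1.0430 − 1 = 0.00192.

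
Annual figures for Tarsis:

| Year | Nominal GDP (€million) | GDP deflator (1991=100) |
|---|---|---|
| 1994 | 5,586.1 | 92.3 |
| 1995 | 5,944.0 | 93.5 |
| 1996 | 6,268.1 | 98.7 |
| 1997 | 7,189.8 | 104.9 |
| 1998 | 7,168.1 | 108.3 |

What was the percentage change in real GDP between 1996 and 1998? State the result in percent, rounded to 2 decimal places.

4.22%

Real GDP 1996 = 6268.1/0.987 = 6350.66.
Real GDP 1998 = 7168.1/1.083 = 6618.74.
Change = 6618.74/6350.66 − 1 = 0.0422.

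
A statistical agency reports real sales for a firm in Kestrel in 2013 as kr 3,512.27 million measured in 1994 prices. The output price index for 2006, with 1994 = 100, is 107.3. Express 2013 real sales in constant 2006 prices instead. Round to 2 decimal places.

kr 3,768.67 million

Real sales in 2006 prices = Real sales in 1994 prices × (P_2006/P_1994) = 3512.27 × 1.073 = 3768.67.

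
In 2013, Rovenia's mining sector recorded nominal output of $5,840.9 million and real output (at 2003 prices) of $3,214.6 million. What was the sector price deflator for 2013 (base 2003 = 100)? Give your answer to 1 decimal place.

181.7

sector price deflator = (Nominal / Real) × 100 = 5840.9 / 3214.6 × 100 = 181.70.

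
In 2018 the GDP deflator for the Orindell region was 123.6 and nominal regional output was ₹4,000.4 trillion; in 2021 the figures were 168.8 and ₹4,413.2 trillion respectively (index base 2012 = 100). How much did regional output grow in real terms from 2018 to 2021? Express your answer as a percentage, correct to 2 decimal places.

-19.22%

Real regional output 2018 = 4000.4 / 1.236 = 3236.57.
Real regional output 2021 = 4413.2 / 1.688 = 2614.45.
Real growth = 2614.45 / 3236.57 − 1 = -0.1922.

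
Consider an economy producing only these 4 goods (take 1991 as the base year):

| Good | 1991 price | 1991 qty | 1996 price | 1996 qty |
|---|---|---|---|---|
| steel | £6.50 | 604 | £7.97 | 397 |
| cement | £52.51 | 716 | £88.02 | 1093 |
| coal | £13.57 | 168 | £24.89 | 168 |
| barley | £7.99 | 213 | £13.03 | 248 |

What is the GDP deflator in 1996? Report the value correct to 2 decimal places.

Nominal GDP 1996 = 7.97·397 + 88.02·1093 + 24.89·168 + 13.03·248 = 106782.91.
Real GDP 1996 (at 1991 prices) = 6.50·397 + 52.51·1093 + 13.57·168 + 7.99·248 = 64235.21.
Deflator = Nominal/Real × 100 = 106782.91/64235.21 × 100 = 166.237.

166.24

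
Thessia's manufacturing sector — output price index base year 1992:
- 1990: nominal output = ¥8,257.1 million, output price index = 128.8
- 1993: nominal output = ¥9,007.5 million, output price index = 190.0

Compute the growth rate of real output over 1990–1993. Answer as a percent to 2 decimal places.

-26.05%

Real output 1990 = 8257.1 / 1.288 = 6410.79.
Real output 1993 = 9007.5 / 1.900 = 4740.79.
Real growth = 4740.79 / 6410.79 − 1 = -0.2605.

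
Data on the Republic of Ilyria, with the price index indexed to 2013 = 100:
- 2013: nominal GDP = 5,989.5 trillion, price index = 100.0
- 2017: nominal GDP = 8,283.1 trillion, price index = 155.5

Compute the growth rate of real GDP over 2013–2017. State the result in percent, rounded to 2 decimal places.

-11.07%

Real GDP 2013 = 5989.5 / 1.000 = 5989.50.
Real GDP 2017 = 8283.1 / 1.555 = 5326.75.
Real growth = 5326.75 / 5989.50 − 1 = -0.1107.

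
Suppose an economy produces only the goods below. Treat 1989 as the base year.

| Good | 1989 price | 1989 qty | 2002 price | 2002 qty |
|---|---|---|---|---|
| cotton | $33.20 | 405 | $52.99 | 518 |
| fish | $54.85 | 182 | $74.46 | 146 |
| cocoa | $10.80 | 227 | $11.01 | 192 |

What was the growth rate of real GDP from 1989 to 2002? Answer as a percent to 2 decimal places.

Real GDP 1989 = Nominal GDP 1989 = 33.20·405 + 54.85·182 + 10.80·227 = 25880.30.
Real GDP 2002 (at 1989 prices) = 33.20·518 + 54.85·146 + 10.80·192 = 27279.30.
Real growth = 27279.30/25880.30 − 1 = 0.0541.

5.41%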